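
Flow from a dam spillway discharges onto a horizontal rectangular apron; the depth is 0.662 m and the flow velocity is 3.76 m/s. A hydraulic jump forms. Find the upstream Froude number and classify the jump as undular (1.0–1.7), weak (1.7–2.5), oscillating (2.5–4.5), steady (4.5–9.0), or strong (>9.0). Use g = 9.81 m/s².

Fr₁ = V₁/√(g·y₁) = 3.76/√(9.81×0.662) = 1.48.
Fr₁ = 1.48 lies in the undular range.

Fr₁ = 1.48; undular jump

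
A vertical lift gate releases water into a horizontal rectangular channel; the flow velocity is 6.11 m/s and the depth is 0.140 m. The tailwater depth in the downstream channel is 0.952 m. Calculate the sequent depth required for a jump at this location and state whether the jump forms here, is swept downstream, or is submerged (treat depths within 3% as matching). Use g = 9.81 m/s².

y₂ = 0.965 m; the jump forms here

Fr₁ = V₁/√(g·y₁) = 6.11/√(9.81×0.140) = 5.21.
Bélanger equation: y₂/y₁ = ½[√(1 + 8Fr₁²) − 1] = ½[√218.5 − 1] = 6.89.
y₂ = 6.89 × 0.140 = 0.965 m.
Tailwater y_tw = 0.952 m: y_tw ≈ y₂, so the jump forms here.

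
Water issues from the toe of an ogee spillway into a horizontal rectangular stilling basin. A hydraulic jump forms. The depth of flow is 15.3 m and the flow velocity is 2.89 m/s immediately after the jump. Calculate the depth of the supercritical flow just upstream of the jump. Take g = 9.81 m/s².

Fr₂ = V₂/√(g·y₂) = 2.89/√(9.81×15.3) = 0.236.
Applying the sequent-depth relation in reverse, y₁/y₂ = ½[√(1 + 8Fr₂²) − 1] = ½[√1.445 − 1] = 0.101.
y₁ = 0.101 × 15.3 = 1.55 m.

y₁ = 1.55 m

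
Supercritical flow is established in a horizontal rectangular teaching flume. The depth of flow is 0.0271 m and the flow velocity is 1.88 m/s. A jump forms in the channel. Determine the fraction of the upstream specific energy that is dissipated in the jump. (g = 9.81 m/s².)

Fr₁ = V₁/√(g·y₁) = 1.88/√(9.81×0.0271) = 3.65.
Sequent-depth ratio: y₂/y₁ = ½[√(1 + 8Fr₁²) − 1] = ½[√107.4 − 1] = 4.68.
y₂ = 4.68 × 0.0271 = 0.127 m.
E₁ = y₁ + V₁²/2g = 0.207 m. ΔE = (y₂ − y₁)³/(4y₁y₂) = 0.0722 m. ΔE/E₁ = 0.0722/0.207 = 0.348.

ΔE/E₁ = 0.348 (34.8%)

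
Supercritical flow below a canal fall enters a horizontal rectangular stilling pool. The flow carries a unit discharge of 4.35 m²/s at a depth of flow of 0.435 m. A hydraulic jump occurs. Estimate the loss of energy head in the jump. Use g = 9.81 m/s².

ΔE = 2.64 m

V₁ = q/y₁ = 4.35/0.435 = 10.0 m/s. Fr₁ = V₁/√(g·y₁) = 10.0/√(9.81×0.435) = 4.84.
Bélanger equation: y₂/y₁ = ½[√(1 + 8Fr₁²) − 1] = ½[√188.5 − 1] = 6.36.
y₂ = 6.36 × 0.435 = 2.77 m.
Head loss: ΔE = (y₂ − y₁)³/(4y₁y₂) = (2.77 − 0.435)³/(4×0.435×2.77) = 12.7/4.82 = 2.64 m.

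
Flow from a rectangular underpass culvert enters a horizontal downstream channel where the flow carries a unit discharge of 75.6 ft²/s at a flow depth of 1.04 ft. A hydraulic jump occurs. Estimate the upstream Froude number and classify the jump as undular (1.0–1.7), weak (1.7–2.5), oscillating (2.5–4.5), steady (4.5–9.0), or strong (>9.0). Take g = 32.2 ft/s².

V₁ = q/y₁ = 75.6/1.04 = 72.7 ft/s. Fr₁ = V₁/√(g·y₁) = 72.7/√(32.2×1.04) = 12.6.
Fr₁ = 12.6 lies in the strong range.

Fr₁ = 12.6; strong jump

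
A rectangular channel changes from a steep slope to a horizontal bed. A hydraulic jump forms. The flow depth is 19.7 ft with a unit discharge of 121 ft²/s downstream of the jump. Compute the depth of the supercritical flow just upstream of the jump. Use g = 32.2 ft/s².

V₂ = q/y₂ = 121/19.7 = 6.14 ft/s; Fr₂ = V₂/√(g·y₂) = 0.244.
From the momentum equation (using Fr₂), y₁/y₂ = ½[√(1 + 8Fr₂²) − 1] = ½[√1.476 − 1] = 0.107.
y₁ = 0.107 × 19.7 = 2.12 ft.

y₁ = 2.12 ft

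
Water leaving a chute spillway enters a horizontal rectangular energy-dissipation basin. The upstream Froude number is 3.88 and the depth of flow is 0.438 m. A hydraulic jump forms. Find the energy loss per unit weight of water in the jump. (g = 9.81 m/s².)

Fr₁ = 3.88 (given).
From the momentum equation for a rectangular channel, y₂/y₁ = ½[√(1 + 8Fr₁²) − 1] = ½[√121.4 − 1] = 5.01.
y₂ = 5.01 × 0.438 = 2.19 m.
Head loss: ΔE = (y₂ − y₁)³/(4y₁y₂) = (2.19 − 0.438)³/(4×0.438×2.19) = 5.42/3.84 = 1.41 m.

ΔE = 1.41 m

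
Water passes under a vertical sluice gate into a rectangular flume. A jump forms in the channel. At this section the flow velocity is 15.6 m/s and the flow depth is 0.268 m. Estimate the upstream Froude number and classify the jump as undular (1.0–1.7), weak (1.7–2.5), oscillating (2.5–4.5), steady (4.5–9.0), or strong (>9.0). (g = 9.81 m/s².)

Fr₁ = 9.62; strong jump

Fr₁ = V₁/√(g·y₁) = 15.6/√(9.81×0.268) = 9.62.
Fr₁ = 9.62 lies in the strong range.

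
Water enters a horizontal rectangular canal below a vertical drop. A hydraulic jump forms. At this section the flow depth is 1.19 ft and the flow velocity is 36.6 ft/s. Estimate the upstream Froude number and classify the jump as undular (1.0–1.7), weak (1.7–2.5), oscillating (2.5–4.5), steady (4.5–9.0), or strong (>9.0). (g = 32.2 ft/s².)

Fr₁ = 5.91; steady jump

Fr₁ = V₁/√(g·y₁) = 36.6/√(32.2×1.19) = 5.91.
Fr₁ = 5.91 lies in the steady range.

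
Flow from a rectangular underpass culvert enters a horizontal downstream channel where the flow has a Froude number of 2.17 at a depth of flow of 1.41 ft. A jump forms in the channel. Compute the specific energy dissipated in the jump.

ΔE = 0.563 ft

Fr₁ = 2.17 (given).
Bélanger equation: y₂/y₁ = ½[√(1 + 8Fr₁²) − 1] = ½[√38.67 − 1] = 2.61.
y₂ = 2.61 × 1.41 = 3.68 ft.
Head loss: ΔE = (y₂ − y₁)³/(4y₁y₂) = (3.68 − 1.41)³/(4×1.41×3.68) = 11.7/20.8 = 0.563 ft.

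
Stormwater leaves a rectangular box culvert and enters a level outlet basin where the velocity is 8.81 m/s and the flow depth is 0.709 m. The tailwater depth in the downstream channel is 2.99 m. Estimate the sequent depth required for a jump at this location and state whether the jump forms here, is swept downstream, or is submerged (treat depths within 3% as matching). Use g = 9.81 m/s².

y₂ = 3.01 m; the jump forms here

Fr₁ = V₁/√(g·y₁) = 8.81/√(9.81×0.709) = 3.34.
Sequent-depth ratio: y₂/y₁ = ½[√(1 + 8Fr₁²) − 1] = ½[√90.27 − 1] = 4.25.
y₂ = 4.25 × 0.709 = 3.01 m.
Tailwater y_tw = 2.99 m: y_tw ≈ y₂, so the jump forms here.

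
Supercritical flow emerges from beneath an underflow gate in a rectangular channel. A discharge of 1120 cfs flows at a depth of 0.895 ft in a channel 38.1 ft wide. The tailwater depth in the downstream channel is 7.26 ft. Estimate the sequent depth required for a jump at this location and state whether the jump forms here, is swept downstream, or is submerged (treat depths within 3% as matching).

q = Q/b = 1120/38.1 = 29.4 ft²/s; V₁ = q/y₁ = 32.8 ft/s. Fr₁ = V₁/√(g·y₁) = 6.12.
By Bélanger, y₂/y₁ = ½[√(1 + 8Fr₁²) − 1] = ½[√300.5 − 1] = 8.17.
y₂ = 8.17 × 0.895 = 7.31 ft.
Tailwater y_tw = 7.26 ft: y_tw ≈ y₂, so the jump forms here.

y₂ = 7.31 ft; the jump forms here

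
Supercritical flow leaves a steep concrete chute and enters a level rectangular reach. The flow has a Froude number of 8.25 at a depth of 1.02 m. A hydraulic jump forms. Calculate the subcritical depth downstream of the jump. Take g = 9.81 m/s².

y₂ = 11.4 m

Fr₁ = 8.25 (given).
Bélanger equation: y₂/y₁ = ½[√(1 + 8Fr₁²) − 1] = ½[√545.5 − 1] = 11.2.
y₂ = 11.2 × 1.02 = 11.4 m.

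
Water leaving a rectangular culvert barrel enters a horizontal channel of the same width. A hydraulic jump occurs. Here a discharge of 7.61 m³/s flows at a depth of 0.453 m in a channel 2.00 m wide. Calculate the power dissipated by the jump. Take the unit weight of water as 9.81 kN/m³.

P = 118 kW

q = Q/b = 7.61/2.00 = 3.81 m²/s; V₁ = q/y₁ = 8.40 m/s. Fr₁ = V₁/√(g·y₁) = 3.98.
Bélanger equation: y₂/y₁ = ½[√(1 + 8Fr₁²) − 1] = ½[√128.0 − 1] = 5.16.
y₂ = 5.16 × 0.453 = 2.34 m.
Head loss: ΔE = (y₂ − y₁)³/(4y₁y₂) = (2.34 − 0.453)³/(4×0.453×2.34) = 6.68/4.23 = 1.58 m.
P = γ·Q·ΔE = 9.81 × 7.61 × 1.58 = 118 kW.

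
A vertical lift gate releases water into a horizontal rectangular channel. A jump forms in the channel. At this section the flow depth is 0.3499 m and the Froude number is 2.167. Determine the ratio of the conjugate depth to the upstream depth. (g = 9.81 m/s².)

Fr₁ = 2.167 (given).
Conjugate-depth relation: y₂/y₁ = ½[√(1 + 8Fr₁²) − 1] = ½[√38.567 − 1] = 2.605.

y₂/y₁ = 2.605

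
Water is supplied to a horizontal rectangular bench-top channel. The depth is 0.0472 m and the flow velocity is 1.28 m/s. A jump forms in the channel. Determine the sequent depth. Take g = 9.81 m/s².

y₂ = 0.104 m

Fr₁ = V₁/√(g·y₁) = 1.28/√(9.81×0.0472) = 1.88.
Conjugate-depth relation: y₂/y₁ = ½[√(1 + 8Fr₁²) − 1] = ½[√29.31 − 1] = 2.21.
y₂ = 2.21 × 0.0472 = 0.104 m.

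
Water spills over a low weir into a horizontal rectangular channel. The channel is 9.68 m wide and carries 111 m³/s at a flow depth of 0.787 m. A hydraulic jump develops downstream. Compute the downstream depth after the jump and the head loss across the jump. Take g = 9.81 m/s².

y₂ = 5.46 m; ΔE = 5.93 m

q = Q/b = 111/9.68 = 11.5 m²/s; V₁ = q/y₁ = 14.6 m/s. Fr₁ = V₁/√(g·y₁) = 5.24.
Sequent-depth ratio: y₂/y₁ = ½[√(1 + 8Fr₁²) − 1] = ½[√221.0 − 1] = 6.93.
y₂ = 6.93 × 0.787 = 5.46 m.
Head loss: ΔE = (y₂ − y₁)³/(4y₁y₂) = (5.46 − 0.787)³/(4×0.787×5.46) = 102/17.2 = 5.93 m.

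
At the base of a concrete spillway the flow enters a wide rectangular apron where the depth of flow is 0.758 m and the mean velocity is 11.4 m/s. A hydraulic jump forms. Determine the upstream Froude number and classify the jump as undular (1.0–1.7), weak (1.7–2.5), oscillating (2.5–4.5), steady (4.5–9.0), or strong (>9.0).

Fr₁ = V₁/√(g·y₁) = 11.4/√(9.81×0.758) = 4.18.
Fr₁ = 4.18 lies in the oscillating range.

Fr₁ = 4.18; oscillating jump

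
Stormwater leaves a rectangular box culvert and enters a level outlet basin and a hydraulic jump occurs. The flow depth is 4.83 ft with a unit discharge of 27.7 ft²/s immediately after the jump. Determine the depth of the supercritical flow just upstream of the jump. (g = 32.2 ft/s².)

y₁ = 1.55 ft

V₂ = q/y₂ = 27.7/4.83 = 5.73 ft/s; Fr₂ = V₂/√(g·y₂) = 0.460.
Since the conjugate-depth ratio holds either way, y₁/y₂ = ½[√(1 + 8Fr₂²) − 1] = ½[√2.692 − 1] = 0.320.
y₁ = 0.320 × 4.83 = 1.55 ft.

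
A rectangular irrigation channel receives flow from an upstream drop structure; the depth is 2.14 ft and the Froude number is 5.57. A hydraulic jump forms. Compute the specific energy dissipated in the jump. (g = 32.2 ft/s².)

Fr₁ = 5.57 (given).
Sequent-depth ratio: y₂/y₁ = ½[√(1 + 8Fr₁²) − 1] = ½[√249.2 − 1] = 7.39.
y₂ = 7.39 × 2.14 = 15.8 ft.
V₁ = Fr₁·√(g·y₁) = 5.57×√(32.2×2.14) = 46.2 ft/s; q = V₁·y₁ = 98.9 ft²/s. V₂ = q/y₂ = 98.9/15.8 = 6.25 ft/s. E₁ = y₁ + V₁²/2g = 35.3 ft; E₂ = y₂ + V₂²/2g = 16.4 ft. ΔE = E₁ − E₂ = 18.9 ft.

ΔE = 18.9 ft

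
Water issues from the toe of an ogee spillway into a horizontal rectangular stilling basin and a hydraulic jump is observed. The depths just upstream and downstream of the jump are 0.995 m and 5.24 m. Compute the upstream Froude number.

For a rectangular channel the momentum equation gives q² = ½·g·y₁·y₂·(y₁ + y₂) = ½×9.81×0.995×5.24×6.24 = 159.
q = √159 = 12.6 m²/s.
V₁ = q/y₁ = 12.7 m/s; Fr₁ = V₁/√(g·y₁) = 4.06.

Fr₁ = 4.06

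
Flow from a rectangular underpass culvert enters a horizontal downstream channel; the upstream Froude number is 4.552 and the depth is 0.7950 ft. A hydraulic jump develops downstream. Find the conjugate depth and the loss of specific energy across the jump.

Fr₁ = 4.552 (given).
Conjugate-depth relation: y₂/y₁ = ½[√(1 + 8Fr₁²) − 1] = ½[√166.77 − 1] = 5.957.
y₂ = 5.957 × 0.7950 = 4.736 ft.
V₁ = Fr₁·√(g·y₁) = 4.552×√(32.2×0.7950) = 23.03 ft/s; q = V₁·y₁ = 18.31 ft²/s. V₂ = q/y₂ = 18.31/4.736 = 3.866 ft/s. E₁ = y₁ + V₁²/2g = 9.031 ft; E₂ = y₂ + V₂²/2g = 4.968 ft. ΔE = E₁ − E₂ = 4.064 ft.

y₂ = 4.736 ft; ΔE = 4.064 ft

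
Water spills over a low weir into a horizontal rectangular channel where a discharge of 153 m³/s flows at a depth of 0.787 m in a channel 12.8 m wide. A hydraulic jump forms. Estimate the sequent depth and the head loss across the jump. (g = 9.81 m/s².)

y₂ = 5.70 m; ΔE = 6.62 m

q = Q/b = 153/12.8 = 12.0 m²/s; V₁ = q/y₁ = 15.2 m/s. Fr₁ = V₁/√(g·y₁) = 5.47.
Sequent-depth ratio: y₂/y₁ = ½[√(1 + 8Fr₁²) − 1] = ½[√240.0 − 1] = 7.25.
y₂ = 7.25 × 0.787 = 5.70 m.
V₂ = q/y₂ = 12.0/5.70 = 2.10 m/s. E₁ = y₁ + V₁²/2g = 12.5 m; E₂ = y₂ + V₂²/2g = 5.93 m. ΔE = E₁ − E₂ = 6.62 m.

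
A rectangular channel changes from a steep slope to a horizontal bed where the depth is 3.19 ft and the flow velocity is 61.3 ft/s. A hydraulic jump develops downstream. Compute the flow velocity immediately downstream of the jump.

V₂ = 7.60 ft/s

Fr₁ = V₁/√(g·y₁) = 61.3/√(32.2×3.19) = 6.05.
From the momentum equation for a rectangular channel, y₂/y₁ = ½[√(1 + 8Fr₁²) − 1] = ½[√293.7 − 1] = 8.07.
y₂ = 8.07 × 3.19 = 25.7 ft.
q = V₁·y₁ = 61.3 × 3.19 = 196 ft²/s.
V₂ = q/y₂ = 196/25.7 = 7.60 ft/s.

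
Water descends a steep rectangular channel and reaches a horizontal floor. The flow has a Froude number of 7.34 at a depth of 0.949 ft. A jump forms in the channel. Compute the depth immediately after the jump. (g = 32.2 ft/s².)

y₂ = 9.39 ft

Fr₁ = 7.34 (given).
Sequent-depth ratio: y₂/y₁ = ½[√(1 + 8Fr₁²) − 1] = ½[√432.0 − 1] = 9.89.
y₂ = 9.89 × 0.949 = 9.39 ft.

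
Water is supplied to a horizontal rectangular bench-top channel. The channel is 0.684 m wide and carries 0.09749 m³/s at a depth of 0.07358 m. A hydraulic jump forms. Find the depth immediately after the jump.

y₂ = 0.2033 m

q = Q/b = 0.09749/0.684 = 0.1425 m²/s; V₁ = q/y₁ = 1.937 m/s. Fr₁ = V₁/√(g·y₁) = 2.280.
By Bélanger, y₂/y₁ = ½[√(1 + 8Fr₁²) − 1] = ½[√42.586 − 1] = 2.763.
y₂ = 2.763 × 0.07358 = 0.2033 m.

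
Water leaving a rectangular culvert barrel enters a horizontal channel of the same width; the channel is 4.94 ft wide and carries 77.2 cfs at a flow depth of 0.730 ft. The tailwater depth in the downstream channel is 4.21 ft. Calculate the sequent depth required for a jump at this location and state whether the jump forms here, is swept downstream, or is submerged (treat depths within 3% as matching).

y₂ = 4.21 ft; the jump forms here

q = Q/b = 77.2/4.94 = 15.6 ft²/s; V₁ = q/y₁ = 21.4 ft/s. Fr₁ = V₁/√(g·y₁) = 4.42.
Conjugate-depth relation: y₂/y₁ = ½[√(1 + 8Fr₁²) − 1] = ½[√157.0 − 1] = 5.76.
y₂ = 5.76 × 0.730 = 4.21 ft.
Tailwater y_tw = 4.21 ft: y_tw ≈ y₂, so the jump forms here.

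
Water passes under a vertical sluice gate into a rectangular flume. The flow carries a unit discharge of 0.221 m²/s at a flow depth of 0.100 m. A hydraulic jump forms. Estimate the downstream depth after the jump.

V₁ = q/y₁ = 0.221/0.100 = 2.21 m/s. Fr₁ = V₁/√(g·y₁) = 2.21/√(9.81×0.100) = 2.23.
Bélanger equation: y₂/y₁ = ½[√(1 + 8Fr₁²) − 1] = ½[√40.83 − 1] = 2.69.
y₂ = 2.69 × 0.100 = 0.269 m.

y₂ = 0.269 m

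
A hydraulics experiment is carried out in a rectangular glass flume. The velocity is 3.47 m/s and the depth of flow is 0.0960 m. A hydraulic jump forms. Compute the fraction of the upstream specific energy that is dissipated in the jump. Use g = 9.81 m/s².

ΔE/E₁ = 0.339 (33.9%)

Fr₁ = V₁/√(g·y₁) = 3.47/√(9.81×0.0960) = 3.58.
From the momentum equation for a rectangular channel, y₂/y₁ = ½[√(1 + 8Fr₁²) − 1] = ½[√103.3 − 1] = 4.58.
y₂ = 4.58 × 0.0960 = 0.440 m.
E₁ = y₁ + V₁²/2g = 0.710 m. ΔE = (y₂ − y₁)³/(4y₁y₂) = 0.241 m. ΔE/E₁ = 0.241/0.710 = 0.339.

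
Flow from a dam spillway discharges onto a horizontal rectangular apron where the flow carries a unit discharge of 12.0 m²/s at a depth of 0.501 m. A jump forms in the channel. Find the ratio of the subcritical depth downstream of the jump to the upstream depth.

V₁ = q/y₁ = 12.0/0.501 = 24.0 m/s. Fr₁ = V₁/√(g·y₁) = 24.0/√(9.81×0.501) = 10.8.
From the momentum equation for a rectangular channel, y₂/y₁ = ½[√(1 + 8Fr₁²) − 1] = ½[√934.8 − 1] = 14.8.

y₂/y₁ = 14.8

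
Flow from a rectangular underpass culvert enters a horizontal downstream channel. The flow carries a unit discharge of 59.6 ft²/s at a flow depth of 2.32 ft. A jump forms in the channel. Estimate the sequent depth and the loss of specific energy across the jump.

y₂ = 8.66 ft; ΔE = 3.17 ft

V₁ = q/y₁ = 59.6/2.32 = 25.7 ft/s. Fr₁ = V₁/√(g·y₁) = 25.7/√(32.2×2.32) = 2.97.
From the momentum equation for a rectangular channel, y₂/y₁ = ½[√(1 + 8Fr₁²) − 1] = ½[√71.67 − 1] = 3.73.
y₂ = 3.73 × 2.32 = 8.66 ft.
V₂ = q/y₂ = 59.6/8.66 = 6.88 ft/s. E₁ = y₁ + V₁²/2g = 12.6 ft; E₂ = y₂ + V₂²/2g = 9.40 ft. ΔE = E₁ − E₂ = 3.17 ft.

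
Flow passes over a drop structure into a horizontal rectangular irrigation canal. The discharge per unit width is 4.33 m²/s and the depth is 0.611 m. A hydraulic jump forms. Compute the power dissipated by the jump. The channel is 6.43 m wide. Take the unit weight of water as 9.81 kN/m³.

V₁ = q/y₁ = 4.33/0.611 = 7.09 m/s. Fr₁ = V₁/√(g·y₁) = 7.09/√(9.81×0.611) = 2.89.
From the momentum equation for a rectangular channel, y₂/y₁ = ½[√(1 + 8Fr₁²) − 1] = ½[√68.03 − 1] = 3.62.
y₂ = 3.62 × 0.611 = 2.21 m.
V₂ = q/y₂ = 4.33/2.21 = 1.96 m/s. E₁ = y₁ + V₁²/2g = 3.17 m; E₂ = y₂ + V₂²/2g = 2.41 m. ΔE = E₁ − E₂ = 0.762 m.
Q = q·b = 4.33 × 6.43 = 27.8 m³/s. P = γ·Q·ΔE = 9.81 × 27.8 × 0.762 = 208 kW.

P = 208 kW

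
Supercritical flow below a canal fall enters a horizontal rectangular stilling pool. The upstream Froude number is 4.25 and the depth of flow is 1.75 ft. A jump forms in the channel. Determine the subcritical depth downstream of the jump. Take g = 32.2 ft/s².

Fr₁ = 4.25 (given).
From the momentum equation for a rectangular channel, y₂/y₁ = ½[√(1 + 8Fr₁²) − 1] = ½[√145.5 − 1] = 5.53.
y₂ = 5.53 × 1.75 = 9.68 ft.

y₂ = 9.68 ft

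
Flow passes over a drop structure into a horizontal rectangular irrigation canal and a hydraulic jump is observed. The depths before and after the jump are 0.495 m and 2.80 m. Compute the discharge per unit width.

q = 4.73 m²/s

For a rectangular channel the momentum equation gives q² = ½·g·y₁·y₂·(y₁ + y₂) = ½×9.81×0.495×2.80×3.29 = 22.4.
q = √22.4 = 4.73 m²/s.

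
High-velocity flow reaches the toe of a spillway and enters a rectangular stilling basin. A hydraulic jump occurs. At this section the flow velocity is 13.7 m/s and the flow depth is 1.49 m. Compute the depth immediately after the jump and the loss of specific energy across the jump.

Fr₁ = V₁/√(g·y₁) = 13.7/√(9.81×1.49) = 3.58.
Sequent-depth ratio: y₂/y₁ = ½[√(1 + 8Fr₁²) − 1] = ½[√103.7 − 1] = 4.59.
y₂ = 4.59 × 1.49 = 6.84 m.
q = V₁·y₁ = 13.7 × 1.49 = 20.4 m²/s. V₂ = q/y₂ = 20.4/6.84 = 2.98 m/s. E₁ = y₁ + V₁²/2g = 11.1 m; E₂ = y₂ + V₂²/2g = 7.30 m. ΔE = E₁ − E₂ = 3.76 m.

y₂ = 6.84 m; ΔE = 3.76 m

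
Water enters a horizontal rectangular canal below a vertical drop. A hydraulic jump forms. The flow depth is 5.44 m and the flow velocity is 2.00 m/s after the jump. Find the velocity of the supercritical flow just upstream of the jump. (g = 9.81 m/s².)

V₁ = 15.1 m/s

Fr₂ = V₂/√(g·y₂) = 2.00/√(9.81×5.44) = 0.274.
The Bélanger relation is symmetric: y₁/y₂ = ½[√(1 + 8Fr₂²) − 1] = ½[√1.600 − 1] = 0.132.
y₁ = 0.132 × 5.44 = 0.720 m.
V₁ = q/y₁ = 10.9/0.720 = 15.1 m/s.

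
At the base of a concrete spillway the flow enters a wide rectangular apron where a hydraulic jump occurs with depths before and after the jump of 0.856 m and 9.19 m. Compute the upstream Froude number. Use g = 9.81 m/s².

For a rectangular channel the momentum equation gives q² = ½·g·y₁·y₂·(y₁ + y₂) = ½×9.81×0.856×9.19×10.0 = 388.
q = √388 = 19.7 m²/s.
V₁ = q/y₁ = 23.0 m/s; Fr₁ = V₁/√(g·y₁) = 7.94.

Fr₁ = 7.94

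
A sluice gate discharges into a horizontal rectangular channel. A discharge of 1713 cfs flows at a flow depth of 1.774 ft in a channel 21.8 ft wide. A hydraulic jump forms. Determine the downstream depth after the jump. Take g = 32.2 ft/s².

q = Q/b = 1713/21.8 = 78.58 ft²/s; V₁ = q/y₁ = 44.29 ft/s. Fr₁ = V₁/√(g·y₁) = 5.861.
Sequent-depth ratio: y₂/y₁ = ½[√(1 + 8Fr₁²) − 1] = ½[√275.77 − 1] = 7.803.
y₂ = 7.803 × 1.774 = 13.84 ft.

y₂ = 13.84 ft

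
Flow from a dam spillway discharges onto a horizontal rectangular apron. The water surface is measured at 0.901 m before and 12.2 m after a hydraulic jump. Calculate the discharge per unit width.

q = 26.6 m²/s

For a rectangular channel the momentum equation gives q² = ½·g·y₁·y₂·(y₁ + y₂) = ½×9.81×0.901×12.2×13.1 = 706.
q = √706 = 26.6 m²/s.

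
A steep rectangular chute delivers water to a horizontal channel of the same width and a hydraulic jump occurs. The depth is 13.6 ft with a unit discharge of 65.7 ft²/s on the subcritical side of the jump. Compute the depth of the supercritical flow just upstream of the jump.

y₁ = 1.32 ft

V₂ = q/y₂ = 65.7/13.6 = 4.83 ft/s; Fr₂ = V₂/√(g·y₂) = 0.231.
From the momentum equation (using Fr₂), y₁/y₂ = ½[√(1 + 8Fr₂²) − 1] = ½[√1.426 − 1] = 0.0971.
y₁ = 0.0971 × 13.6 = 1.32 ft.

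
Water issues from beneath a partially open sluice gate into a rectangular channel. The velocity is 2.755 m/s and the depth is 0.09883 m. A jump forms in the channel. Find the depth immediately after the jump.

Fr₁ = V₁/√(g·y₁) = 2.755/√(9.81×0.09883) = 2.798.
Bélanger equation: y₂/y₁ = ½[√(1 + 8Fr₁²) − 1] = ½[√63.629 − 1] = 3.488.
y₂ = 3.488 × 0.09883 = 0.3448 m.

y₂ = 0.3448 m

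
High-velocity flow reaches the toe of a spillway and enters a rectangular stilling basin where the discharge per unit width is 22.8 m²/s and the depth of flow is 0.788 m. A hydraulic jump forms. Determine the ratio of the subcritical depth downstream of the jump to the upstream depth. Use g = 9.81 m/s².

V₁ = q/y₁ = 22.8/0.788 = 28.9 m/s. Fr₁ = V₁/√(g·y₁) = 28.9/√(9.81×0.788) = 10.4.
Conjugate-depth relation: y₂/y₁ = ½[√(1 + 8Fr₁²) − 1] = ½[√867.4 − 1] = 14.2.

y₂/y₁ = 14.2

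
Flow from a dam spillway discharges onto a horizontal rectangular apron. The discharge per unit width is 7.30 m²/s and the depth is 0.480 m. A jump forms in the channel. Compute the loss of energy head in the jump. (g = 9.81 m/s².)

ΔE = 7.61 m

V₁ = q/y₁ = 7.30/0.480 = 15.2 m/s. Fr₁ = V₁/√(g·y₁) = 15.2/√(9.81×0.480) = 7.01.
Sequent-depth ratio: y₂/y₁ = ½[√(1 + 8Fr₁²) − 1] = ½[√394.0 − 1] = 9.42.
y₂ = 9.42 × 0.480 = 4.52 m.
Head loss: ΔE = (y₂ − y₁)³/(4y₁y₂) = (4.52 − 0.480)³/(4×0.480×4.52) = 66.1/8.69 = 7.61 m.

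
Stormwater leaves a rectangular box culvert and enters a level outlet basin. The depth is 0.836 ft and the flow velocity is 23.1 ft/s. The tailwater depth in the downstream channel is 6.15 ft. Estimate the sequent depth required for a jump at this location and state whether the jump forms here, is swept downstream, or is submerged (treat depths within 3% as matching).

Fr₁ = V₁/√(g·y₁) = 23.1/√(32.2×0.836) = 4.45.
Sequent-depth ratio: y₂/y₁ = ½[√(1 + 8Fr₁²) − 1] = ½[√159.6 − 1] = 5.82.
y₂ = 5.82 × 0.836 = 4.86 ft.
Tailwater y_tw = 6.15 ft: y_tw > y₂, so the jump is submerged.

y₂ = 4.86 ft; the jump is submerged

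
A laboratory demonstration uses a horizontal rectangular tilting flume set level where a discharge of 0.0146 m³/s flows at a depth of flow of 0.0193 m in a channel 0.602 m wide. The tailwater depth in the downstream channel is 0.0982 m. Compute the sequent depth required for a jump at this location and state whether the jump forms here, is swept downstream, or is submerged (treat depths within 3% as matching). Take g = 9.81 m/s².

y₂ = 0.0698 m; the jump is submerged

q = Q/b = 0.0146/0.602 = 0.0243 m²/s; V₁ = q/y₁ = 1.26 m/s. Fr₁ = V₁/√(g·y₁) = 2.89.
By Bélanger, y₂/y₁ = ½[√(1 + 8Fr₁²) − 1] = ½[√67.72 − 1] = 3.61.
y₂ = 3.61 × 0.0193 = 0.0698 m.
Tailwater y_tw = 0.0982 m: y_tw > y₂, so the jump is submerged.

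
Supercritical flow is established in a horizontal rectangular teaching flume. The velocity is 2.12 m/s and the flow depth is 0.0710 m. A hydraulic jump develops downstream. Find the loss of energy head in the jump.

Fr₁ = V₁/√(g·y₁) = 2.12/√(9.81×0.0710) = 2.54.
Conjugate-depth relation: y₂/y₁ = ½[√(1 + 8Fr₁²) − 1] = ½[√52.62 − 1] = 3.13.
y₂ = 3.13 × 0.0710 = 0.222 m.
Head loss: ΔE = (y₂ − y₁)³/(4y₁y₂) = (0.222 − 0.0710)³/(4×0.0710×0.222) = 0.00344/0.0631 = 0.0546 m.

ΔE = 0.0546 m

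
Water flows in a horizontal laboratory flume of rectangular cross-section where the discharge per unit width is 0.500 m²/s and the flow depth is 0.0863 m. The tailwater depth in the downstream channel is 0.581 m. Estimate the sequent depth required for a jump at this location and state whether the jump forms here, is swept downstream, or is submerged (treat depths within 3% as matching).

V₁ = q/y₁ = 0.500/0.0863 = 5.79 m/s. Fr₁ = V₁/√(g·y₁) = 5.79/√(9.81×0.0863) = 6.30.
Sequent-depth ratio: y₂/y₁ = ½[√(1 + 8Fr₁²) − 1] = ½[√318.2 − 1] = 8.42.
y₂ = 8.42 × 0.0863 = 0.727 m.
Tailwater y_tw = 0.581 m: y_tw < y₂, so the jump is swept downstream.

y₂ = 0.727 m; the jump is swept downstream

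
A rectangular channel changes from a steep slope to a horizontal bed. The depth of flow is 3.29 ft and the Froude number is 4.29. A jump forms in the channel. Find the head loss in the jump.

Fr₁ = 4.29 (given).
Bélanger equation: y₂/y₁ = ½[√(1 + 8Fr₁²) − 1] = ½[√148.2 − 1] = 5.59.
y₂ = 5.59 × 3.29 = 18.4 ft.
Head loss: ΔE = (y₂ − y₁)³/(4y₁y₂) = (18.4 − 3.29)³/(4×3.29×18.4) = 3438/242 = 14.2 ft.

ΔE = 14.2 ft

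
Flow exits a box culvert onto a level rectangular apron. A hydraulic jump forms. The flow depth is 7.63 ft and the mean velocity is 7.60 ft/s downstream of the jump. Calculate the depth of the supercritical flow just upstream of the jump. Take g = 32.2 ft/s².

Fr₂ = V₂/√(g·y₂) = 7.60/√(32.2×7.63) = 0.485.
The Bélanger relation is symmetric: y₁/y₂ = ½[√(1 + 8Fr₂²) − 1] = ½[√2.881 − 1] = 0.349.
y₁ = 0.349 × 7.63 = 2.66 ft.

y₁ = 2.66 ft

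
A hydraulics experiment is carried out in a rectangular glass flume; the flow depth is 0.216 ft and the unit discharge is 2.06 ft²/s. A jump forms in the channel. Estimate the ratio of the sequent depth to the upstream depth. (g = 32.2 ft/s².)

y₂/y₁ = 4.64

V₁ = q/y₁ = 2.06/0.216 = 9.54 ft/s. Fr₁ = V₁/√(g·y₁) = 9.54/√(32.2×0.216) = 3.62.
Sequent-depth ratio: y₂/y₁ = ½[√(1 + 8Fr₁²) − 1] = ½[√105.6 − 1] = 4.64.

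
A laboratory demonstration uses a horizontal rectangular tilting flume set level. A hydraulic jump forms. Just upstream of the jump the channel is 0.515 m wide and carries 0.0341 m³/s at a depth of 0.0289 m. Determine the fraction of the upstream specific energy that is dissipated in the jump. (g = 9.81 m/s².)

ΔE/E₁ = 0.425 (42.5%)

q = Q/b = 0.0341/0.515 = 0.0662 m²/s; V₁ = q/y₁ = 2.29 m/s. Fr₁ = V₁/√(g·y₁) = 4.30.
From the momentum equation for a rectangular channel, y₂/y₁ = ½[√(1 + 8Fr₁²) − 1] = ½[√149.1 − 1] = 5.61.
y₂ = 5.61 × 0.0289 = 0.162 m.
E₁ = y₁ + V₁²/2g = 0.296 m. ΔE = (y₂ − y₁)³/(4y₁y₂) = 0.126 m. ΔE/E₁ = 0.126/0.296 = 0.425.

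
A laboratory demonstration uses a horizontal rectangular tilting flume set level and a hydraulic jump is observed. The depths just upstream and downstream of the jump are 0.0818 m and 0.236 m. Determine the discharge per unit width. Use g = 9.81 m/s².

For a rectangular channel the momentum equation gives q² = ½·g·y₁·y₂·(y₁ + y₂) = ½×9.81×0.0818×0.236×0.318 = 0.0301.
q = √0.0301 = 0.173 m²/s.

q = 0.173 m²/s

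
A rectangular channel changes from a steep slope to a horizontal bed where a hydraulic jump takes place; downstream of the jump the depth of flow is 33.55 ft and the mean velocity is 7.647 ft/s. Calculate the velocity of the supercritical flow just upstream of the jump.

Fr₂ = V₂/√(g·y₂) = 7.647/√(32.2×33.55) = 0.2327.
From the momentum equation (using Fr₂), y₁/y₂ = ½[√(1 + 8Fr₂²) − 1] = ½[√1.4330 − 1] = 0.09855.
y₁ = 0.09855 × 33.55 = 3.306 ft.
V₁ = q/y₁ = 256.6/3.306 = 77.60 ft/s.

V₁ = 77.60 ft/s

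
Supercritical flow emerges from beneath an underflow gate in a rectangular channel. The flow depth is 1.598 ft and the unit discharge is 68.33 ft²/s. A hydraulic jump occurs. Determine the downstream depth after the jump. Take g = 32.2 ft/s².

y₂ = 12.70 ft

V₁ = q/y₁ = 68.33/1.598 = 42.76 ft/s. Fr₁ = V₁/√(g·y₁) = 42.76/√(32.2×1.598) = 5.961.
By Bélanger, y₂/y₁ = ½[√(1 + 8Fr₁²) − 1] = ½[√285.27 − 1] = 7.945.
y₂ = 7.945 × 1.598 = 12.70 ft.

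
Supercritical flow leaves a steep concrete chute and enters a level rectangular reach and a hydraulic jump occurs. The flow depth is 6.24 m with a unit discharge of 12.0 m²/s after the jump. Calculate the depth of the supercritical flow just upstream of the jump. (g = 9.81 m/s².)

V₂ = q/y₂ = 12.0/6.24 = 1.92 m/s; Fr₂ = V₂/√(g·y₂) = 0.246.
From the momentum equation (using Fr₂), y₁/y₂ = ½[√(1 + 8Fr₂²) − 1] = ½[√1.483 − 1] = 0.109.
y₁ = 0.109 × 6.24 = 0.680 m.

y₁ = 0.680 m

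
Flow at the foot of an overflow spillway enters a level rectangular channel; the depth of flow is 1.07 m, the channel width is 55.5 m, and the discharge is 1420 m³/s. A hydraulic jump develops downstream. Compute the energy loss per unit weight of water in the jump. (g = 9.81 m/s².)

ΔE = 19.3 m

q = Q/b = 1420/55.5 = 25.6 m²/s; V₁ = q/y₁ = 23.9 m/s. Fr₁ = V₁/√(g·y₁) = 7.38.
Conjugate-depth relation: y₂/y₁ = ½[√(1 + 8Fr₁²) − 1] = ½[√436.8 − 1] = 9.95.
y₂ = 9.95 × 1.07 = 10.6 m.
Head loss: ΔE = (y₂ − y₁)³/(4y₁y₂) = (10.6 − 1.07)³/(4×1.07×10.6) = 878/45.6 = 19.3 m.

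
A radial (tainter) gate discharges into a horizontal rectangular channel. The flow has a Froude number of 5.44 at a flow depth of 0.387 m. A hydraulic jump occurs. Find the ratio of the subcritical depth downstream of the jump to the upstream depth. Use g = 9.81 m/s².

Fr₁ = 5.44 (given).
Bélanger equation: y₂/y₁ = ½[√(1 + 8Fr₁²) − 1] = ½[√237.7 − 1] = 7.21.

y₂/y₁ = 7.21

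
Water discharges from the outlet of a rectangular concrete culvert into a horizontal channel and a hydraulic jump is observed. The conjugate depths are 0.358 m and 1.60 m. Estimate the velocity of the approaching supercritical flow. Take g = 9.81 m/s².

V₁ = 6.55 m/s

For a rectangular channel the momentum equation gives q² = ½·g·y₁·y₂·(y₁ + y₂) = ½×9.81×0.358×1.60×1.96 = 5.50.
q = √5.50 = 2.35 m²/s.
V₁ = q/y₁ = 2.35/0.358 = 6.55 m/s.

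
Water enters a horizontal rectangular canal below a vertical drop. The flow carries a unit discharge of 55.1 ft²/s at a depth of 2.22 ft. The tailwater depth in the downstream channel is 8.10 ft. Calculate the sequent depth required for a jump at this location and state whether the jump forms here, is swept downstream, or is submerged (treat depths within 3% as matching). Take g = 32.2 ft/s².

y₂ = 8.17 ft; the jump forms here

V₁ = q/y₁ = 55.1/2.22 = 24.8 ft/s. Fr₁ = V₁/√(g·y₁) = 24.8/√(32.2×2.22) = 2.94.
By Bélanger, y₂/y₁ = ½[√(1 + 8Fr₁²) − 1] = ½[√69.94 − 1] = 3.68.
y₂ = 3.68 × 2.22 = 8.17 ft.
Tailwater y_tw = 8.10 ft: y_tw ≈ y₂, so the jump forms here.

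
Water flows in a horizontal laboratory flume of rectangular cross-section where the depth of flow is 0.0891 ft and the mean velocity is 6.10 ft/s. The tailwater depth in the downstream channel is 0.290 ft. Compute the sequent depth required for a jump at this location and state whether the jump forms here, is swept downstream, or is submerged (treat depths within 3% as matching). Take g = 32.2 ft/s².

Fr₁ = V₁/√(g·y₁) = 6.10/√(32.2×0.0891) = 3.60.
Bélanger equation: y₂/y₁ = ½[√(1 + 8Fr₁²) − 1] = ½[√104.8 − 1] = 4.62.
y₂ = 4.62 × 0.0891 = 0.411 ft.
Tailwater y_tw = 0.290 ft: y_tw < y₂, so the jump is swept downstream.

y₂ = 0.411 ft; the jump is swept downstream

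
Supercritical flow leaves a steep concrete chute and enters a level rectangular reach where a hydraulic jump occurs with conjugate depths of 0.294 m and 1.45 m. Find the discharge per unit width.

q = 1.91 m²/s

For a rectangular channel the momentum equation gives q² = ½·g·y₁·y₂·(y₁ + y₂) = ½×9.81×0.294×1.45×1.74 = 3.65.
q = √3.65 = 1.91 m²/s.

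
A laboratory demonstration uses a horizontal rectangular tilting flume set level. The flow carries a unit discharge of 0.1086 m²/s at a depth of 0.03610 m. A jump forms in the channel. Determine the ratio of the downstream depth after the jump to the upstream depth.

V₁ = q/y₁ = 0.1086/0.03610 = 3.008 m/s. Fr₁ = V₁/√(g·y₁) = 3.008/√(9.81×0.03610) = 5.055.
By Bélanger, y₂/y₁ = ½[√(1 + 8Fr₁²) − 1] = ½[√205.44 − 1] = 6.667.

y₂/y₁ = 6.667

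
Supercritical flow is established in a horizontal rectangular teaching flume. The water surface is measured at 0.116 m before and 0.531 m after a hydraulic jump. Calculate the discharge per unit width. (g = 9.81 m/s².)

For a rectangular channel the momentum equation gives q² = ½·g·y₁·y₂·(y₁ + y₂) = ½×9.81×0.116×0.531×0.647 = 0.195.
q = √0.195 = 0.442 m²/s.

q = 0.442 m²/s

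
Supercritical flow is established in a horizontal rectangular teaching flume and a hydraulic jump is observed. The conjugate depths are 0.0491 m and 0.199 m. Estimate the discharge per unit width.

q = 0.109 m²/s

For a rectangular channel the momentum equation gives q² = ½·g·y₁·y₂·(y₁ + y₂) = ½×9.81×0.0491×0.199×0.248 = 0.0119.
q = √0.0119 = 0.109 m²/s.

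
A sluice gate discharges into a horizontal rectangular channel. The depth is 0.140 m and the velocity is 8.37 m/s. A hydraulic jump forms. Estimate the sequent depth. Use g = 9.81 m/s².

Fr₁ = V₁/√(g·y₁) = 8.37/√(9.81×0.140) = 7.14.
Bélanger equation: y₂/y₁ = ½[√(1 + 8Fr₁²) − 1] = ½[√409.1 − 1] = 9.61.
y₂ = 9.61 × 0.140 = 1.35 m.

y₂ = 1.35 m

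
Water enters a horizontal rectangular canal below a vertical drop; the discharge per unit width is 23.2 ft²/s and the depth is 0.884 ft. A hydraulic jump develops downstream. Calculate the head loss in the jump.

ΔE = 5.60 ft

V₁ = q/y₁ = 23.2/0.884 = 26.2 ft/s. Fr₁ = V₁/√(g·y₁) = 26.2/√(32.2×0.884) = 4.92.
Sequent-depth ratio: y₂/y₁ = ½[√(1 + 8Fr₁²) − 1] = ½[√194.6 − 1] = 6.47.
y₂ = 6.47 × 0.884 = 5.72 ft.
V₂ = q/y₂ = 23.2/5.72 = 4.05 ft/s. E₁ = y₁ + V₁²/2g = 11.6 ft; E₂ = y₂ + V₂²/2g = 5.98 ft. ΔE = E₁ − E₂ = 5.60 ft.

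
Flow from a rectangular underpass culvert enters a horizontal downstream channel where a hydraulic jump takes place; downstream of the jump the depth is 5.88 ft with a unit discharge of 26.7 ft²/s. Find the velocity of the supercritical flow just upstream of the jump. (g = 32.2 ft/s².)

V₁ = 24.7 ft/s

V₂ = q/y₂ = 26.7/5.88 = 4.54 ft/s; Fr₂ = V₂/√(g·y₂) = 0.330.
Applying the sequent-depth relation in reverse, y₁/y₂ = ½[√(1 + 8Fr₂²) − 1] = ½[√1.871 − 1] = 0.184.
y₁ = 0.184 × 5.88 = 1.08 ft.
V₁ = q/y₁ = 26.7/1.08 = 24.7 ft/s.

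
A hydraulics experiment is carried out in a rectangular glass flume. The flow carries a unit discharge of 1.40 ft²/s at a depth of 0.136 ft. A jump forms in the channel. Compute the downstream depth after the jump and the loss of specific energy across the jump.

V₁ = q/y₁ = 1.40/0.136 = 10.3 ft/s. Fr₁ = V₁/√(g·y₁) = 10.3/√(32.2×0.136) = 4.92.
Sequent-depth ratio: y₂/y₁ = ½[√(1 + 8Fr₁²) − 1] = ½[√194.6 − 1] = 6.47.
y₂ = 6.47 × 0.136 = 0.881 ft.
Head loss: ΔE = (y₂ − y₁)³/(4y₁y₂) = (0.881 − 0.136)³/(4×0.136×0.881) = 0.413/0.479 = 0.862 ft.

y₂ = 0.881 ft; ΔE = 0.862 ft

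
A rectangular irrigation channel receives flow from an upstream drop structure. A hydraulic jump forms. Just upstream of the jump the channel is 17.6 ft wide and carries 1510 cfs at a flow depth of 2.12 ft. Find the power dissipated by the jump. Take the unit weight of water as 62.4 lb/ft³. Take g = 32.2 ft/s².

P = 2274 hp

q = Q/b = 1510/17.6 = 85.8 ft²/s; V₁ = q/y₁ = 40.5 ft/s. Fr₁ = V₁/√(g·y₁) = 4.90.
By Bélanger, y₂/y₁ = ½[√(1 + 8Fr₁²) − 1] = ½[√192.9 − 1] = 6.45.
y₂ = 6.45 × 2.12 = 13.7 ft.
V₂ = q/y₂ = 85.8/13.7 = 6.28 ft/s. E₁ = y₁ + V₁²/2g = 27.6 ft; E₂ = y₂ + V₂²/2g = 14.3 ft. ΔE = E₁ − E₂ = 13.3 ft.
P = γ·Q·ΔE/550 = 62.4 × 1510 × 13.3 / 550 = 2274 hp.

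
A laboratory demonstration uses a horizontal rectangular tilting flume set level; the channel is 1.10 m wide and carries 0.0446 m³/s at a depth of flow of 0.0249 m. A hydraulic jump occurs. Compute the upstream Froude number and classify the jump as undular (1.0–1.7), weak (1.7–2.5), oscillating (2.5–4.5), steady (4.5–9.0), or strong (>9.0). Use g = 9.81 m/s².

Fr₁ = 3.29; oscillating jump

q = Q/b = 0.0446/1.10 = 0.0405 m²/s; V₁ = q/y₁ = 1.63 m/s. Fr₁ = V₁/√(g·y₁) = 3.29.
Fr₁ = 3.29 lies in the oscillating range.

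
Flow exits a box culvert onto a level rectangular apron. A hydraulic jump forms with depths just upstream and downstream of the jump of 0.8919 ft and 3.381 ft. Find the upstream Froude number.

For a rectangular channel the momentum equation gives q² = ½·g·y₁·y₂·(y₁ + y₂) = ½×32.2×0.8919×3.381×4.273 = 207.4.
q = √207.4 = 14.40 ft²/s.
V₁ = q/y₁ = 16.15 ft/s; Fr₁ = V₁/√(g·y₁) = 3.013.

Fr₁ = 3.013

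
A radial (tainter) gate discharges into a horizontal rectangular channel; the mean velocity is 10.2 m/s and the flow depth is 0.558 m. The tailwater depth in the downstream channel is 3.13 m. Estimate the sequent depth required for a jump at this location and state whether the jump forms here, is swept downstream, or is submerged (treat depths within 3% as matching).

Fr₁ = V₁/√(g·y₁) = 10.2/√(9.81×0.558) = 4.36.
Bélanger equation: y₂/y₁ = ½[√(1 + 8Fr₁²) − 1] = ½[√153.1 − 1] = 5.69.
y₂ = 5.69 × 0.558 = 3.17 m.
Tailwater y_tw = 3.13 m: y_tw ≈ y₂, so the jump forms here.

y₂ = 3.17 m; the jump forms here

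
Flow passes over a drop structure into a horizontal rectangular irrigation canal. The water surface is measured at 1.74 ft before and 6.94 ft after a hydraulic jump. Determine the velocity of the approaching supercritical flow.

V₁ = 23.6 ft/s

For a rectangular channel the momentum equation gives q² = ½·g·y₁·y₂·(y₁ + y₂) = ½×32.2×1.74×6.94×8.68 = 1688.
q = √1688 = 41.1 ft²/s.
V₁ = q/y₁ = 41.1/1.74 = 23.6 ft/s.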